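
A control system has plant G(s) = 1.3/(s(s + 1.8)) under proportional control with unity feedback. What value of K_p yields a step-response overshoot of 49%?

K_p = 12.7

From %OS = 100·exp(−πζ/√(1−ζ²)) = 49%, ζ = −ln(0.49)/√(π²+ln²(0.49)) = 0.2214.
Characteristic equation s² + 1.8s + 1.3K_p = 0 gives ζ = 1.8/(2√(1.3K_p)).
Setting ζ = 0.2214: √(1.3K_p) = 1.8/(2·0.2214) = 4.064, so K_p = 16.52/1.3 = 12.7.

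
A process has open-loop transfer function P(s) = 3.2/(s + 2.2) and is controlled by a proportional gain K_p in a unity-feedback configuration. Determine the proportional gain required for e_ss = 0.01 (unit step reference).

For a type-0 loop with proportional control, e_ss = 1/(1 + K_p·P(0)).
P(0) = 1.455. Require 1/(1 + K_p·1.455) = 0.01, so 1 + 1.455·K_p = 100.
K_p = (100 − 1)/1.455 = 68.1.

K_p = 68.1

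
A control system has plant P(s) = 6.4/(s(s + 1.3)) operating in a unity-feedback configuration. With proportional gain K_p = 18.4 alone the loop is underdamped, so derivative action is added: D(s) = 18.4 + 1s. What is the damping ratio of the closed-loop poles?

Forward path: (18.4 + 1s)·6.4/(s(s+1.3)). The closed-loop characteristic equation is s² + (1.3 + 6.4·1)s + 6.4·18.4 = 0.
That is s² + 7.7s + 117.8 = 0, so ω_n = 10.85 rad/s and ζ = 7.7/(2·10.85) = 0.3548.

ζ = 0.355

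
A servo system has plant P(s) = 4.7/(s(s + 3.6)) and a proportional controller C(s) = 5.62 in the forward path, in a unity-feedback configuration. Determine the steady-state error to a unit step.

The open loop C(s)P(s) has a pole at the origin (type 1), so the static position error constant is infinite and e_ss = 1/(1+∞) = 0.

0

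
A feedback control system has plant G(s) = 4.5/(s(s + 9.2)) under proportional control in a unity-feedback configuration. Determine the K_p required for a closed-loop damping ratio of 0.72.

Closed-loop characteristic equation: s² + 9.2s + K_p·4.5 = 0.
So ω_n = √(4.5K_p) and 2ζω_n = 9.2, giving ζ = 9.2/(2√(4.5K_p)).
Setting ζ = 0.72: √(4.5K_p) = 9.2/(2·0.72) = 6.389, so K_p = 40.82/4.5 = 9.07.

K_p = 9.07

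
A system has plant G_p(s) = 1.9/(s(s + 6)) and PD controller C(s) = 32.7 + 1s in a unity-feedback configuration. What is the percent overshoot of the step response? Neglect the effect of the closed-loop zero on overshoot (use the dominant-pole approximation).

16.2%

Forward path: (32.7 + 1s)·1.9/(s(s+6)). The closed-loop characteristic equation is s² + (6 + 1.9·1)s + 1.9·32.7 = 0.
That is s² + 7.9s + 62.13 = 0, so ω_n = 7.882 rad/s and ζ = 7.9/(2·7.882) = 0.5011.
%OS = 100·exp(−πζ/√(1−ζ²)) = 16.2%.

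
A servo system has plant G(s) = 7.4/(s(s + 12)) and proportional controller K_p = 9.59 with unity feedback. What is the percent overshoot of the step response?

The closed-loop denominator s² + 12s + 70.97 gives ω_n = √70.97 = 8.424 and ζ = 12/(2ω_n) = 0.7122.
%OS = 100·exp(−πζ/√(1−ζ²)) = 100·exp(−π·0.7122/√0.4927) = 4.13%.

4.13%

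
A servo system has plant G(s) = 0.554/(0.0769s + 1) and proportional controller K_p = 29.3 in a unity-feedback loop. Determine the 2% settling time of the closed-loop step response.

Closed loop: T(s) = K_p·G/(1+K_p·G) = 16.23/(0.0769s + 1 + 16.23), with pole at s = −(1 + 16.23)/0.0769 = −224.1.
τ = 1/224.1 = 0.004463 s, so 2% settling time ≈ 4τ = 0.0179 s.

T_s ≈ 0.0179 s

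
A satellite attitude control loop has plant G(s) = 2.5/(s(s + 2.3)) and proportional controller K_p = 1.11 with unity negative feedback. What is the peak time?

Closed-loop characteristic equation: s² + 2.3s + 2.775 = 0, so ω_n = 1.666 rad/s and ζ = 2.3/(2·1.666) = 0.6903.
Damped frequency ω_d = ω_n√(1−ζ²) = 1.205 rad/s, so peak time T_p = π/ω_d = 2.61 s.

T_p = 2.61 s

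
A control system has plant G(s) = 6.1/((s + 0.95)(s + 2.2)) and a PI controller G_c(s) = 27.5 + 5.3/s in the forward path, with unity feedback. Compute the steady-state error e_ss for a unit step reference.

The open loop G_c(s)G(s) has a pole at the origin (type 1), so the static position error constant is infinite and e_ss = 1/(1+∞) = 0.

0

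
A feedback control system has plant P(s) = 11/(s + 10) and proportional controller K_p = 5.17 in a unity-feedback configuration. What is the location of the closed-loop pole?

Closed-loop transfer function: T(s) = K_p·P(s)/(1 + K_p·P(s)) = 56.87/(s + 10 + 56.87) = 56.87/(s + 66.87).
The closed-loop pole is at s = −66.87.

s = -66.87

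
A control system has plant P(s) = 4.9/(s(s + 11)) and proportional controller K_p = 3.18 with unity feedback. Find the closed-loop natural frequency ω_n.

ω_n = 3.95 rad/s

1 + K_p·P(s) = 0 gives s² + 11s + 15.58 = 0.
So ω_n² = 15.58 ⇒ ω_n = 3.947 rad/s, and ζ = 11/(2ω_n) = 1.39.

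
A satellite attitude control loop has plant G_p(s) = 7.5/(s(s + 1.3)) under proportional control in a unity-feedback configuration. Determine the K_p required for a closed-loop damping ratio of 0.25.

Closed-loop characteristic equation: s² + 1.3s + K_p·7.5 = 0.
So ω_n = √(7.5K_p) and 2ζω_n = 1.3, giving ζ = 1.3/(2√(7.5K_p)).
Setting ζ = 0.25: √(7.5K_p) = 1.3/(2·0.25) = 2.6, so K_p = 6.76/7.5 = 0.901.

K_p = 0.901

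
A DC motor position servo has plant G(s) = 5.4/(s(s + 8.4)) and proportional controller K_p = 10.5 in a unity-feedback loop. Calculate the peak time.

T_p = 0.503 s

From 1 + K_pG(s) = 0: s² + 8.4s + 56.7 = 0 ⇒ ω_n = 7.53, ζ = 0.5578.
Damped frequency ω_d = ω_n√(1−ζ²) = 6.25 rad/s, so peak time T_p = π/ω_d = 0.503 s.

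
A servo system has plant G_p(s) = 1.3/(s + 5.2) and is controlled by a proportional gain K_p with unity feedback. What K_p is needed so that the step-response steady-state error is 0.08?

Steady-state error for a unit step on this type-0 loop is 1/(1 + K_p·G_p(0)).
G_p(0) = 0.25. Require 1/(1 + K_p·0.25) = 0.08, so 1 + 0.25·K_p = 12.5.
K_p = (12.5 − 1)/0.25 = 46.

K_p = 46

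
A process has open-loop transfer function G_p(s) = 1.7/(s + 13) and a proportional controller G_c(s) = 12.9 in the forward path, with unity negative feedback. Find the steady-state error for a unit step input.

The loop is type 0. Static position error constant K_pos = G_c(0)·G_p(0) = 12.9·0.1308 = 1.687.
Steady-state error to a unit step: e_ss = 1/(1+K_pos) = 1/2.687 = 0.372.

0.372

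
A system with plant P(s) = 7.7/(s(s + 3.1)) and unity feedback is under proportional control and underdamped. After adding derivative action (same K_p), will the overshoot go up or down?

decrease

The derivative term adds K·K_d to the s-coefficient of the characteristic equation, raising 2ζω_n while ω_n is unchanged; ζ increases, so overshoot decreases.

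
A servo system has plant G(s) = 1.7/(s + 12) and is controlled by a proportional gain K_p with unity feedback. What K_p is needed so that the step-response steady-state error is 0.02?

Steady-state error for a unit step on this type-0 loop is 1/(1 + K_p·G(0)).
G(0) = 0.1417. Require 1/(1 + K_p·0.1417) = 0.02, so 1 + 0.1417·K_p = 50.
K_p = (50 − 1)/0.1417 = 346.

K_p = 346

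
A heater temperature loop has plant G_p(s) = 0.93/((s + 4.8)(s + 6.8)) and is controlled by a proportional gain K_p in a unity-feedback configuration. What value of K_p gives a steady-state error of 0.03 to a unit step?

The loop is type 0, so e_ss(step) = 1/(1 + K_pos) with K_pos = K_p·G_p(0).
G_p(0) = 0.02849. Require 1/(1 + K_p·0.02849) = 0.03, so 1 + 0.02849·K_p = 33.33.
K_p = (33.33 − 1)/0.02849 = 1130.

K_p = 1130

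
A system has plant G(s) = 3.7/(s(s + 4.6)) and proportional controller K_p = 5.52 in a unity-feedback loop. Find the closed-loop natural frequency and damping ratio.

The closed-loop denominator is s(s+4.6) + 5.52·3.7 = s² + 4.6s + 20.42.
So ω_n² = 20.42 ⇒ ω_n = 4.519 rad/s, and ζ = 4.6/(2ω_n) = 0.509.

ω_n = 4.52 rad/s, ζ = 0.509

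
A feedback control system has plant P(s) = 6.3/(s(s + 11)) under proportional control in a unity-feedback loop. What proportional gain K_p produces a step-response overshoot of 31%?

K_p = 39.4

From %OS = 100·exp(−πζ/√(1−ζ²)) = 31%, ζ = −ln(0.31)/√(π²+ln²(0.31)) = 0.3493.
Characteristic equation s² + 11s + 6.3K_p = 0 gives ζ = 11/(2√(6.3K_p)).
Setting ζ = 0.3493: √(6.3K_p) = 11/(2·0.3493) = 15.75, so K_p = 247.9/6.3 = 39.4.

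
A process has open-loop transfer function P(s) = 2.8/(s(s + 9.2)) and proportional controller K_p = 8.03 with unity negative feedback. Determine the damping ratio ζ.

1 + K_p·P(s) = 0 gives s² + 9.2s + 22.48 = 0.
Matching s² + 2ζω_n s + ω_n²: ω_n = √22.48 = 4.742 rad/s and 2ζω_n = 9.2, so ζ = 9.2/(2·4.742) = 0.97.

ζ = 0.97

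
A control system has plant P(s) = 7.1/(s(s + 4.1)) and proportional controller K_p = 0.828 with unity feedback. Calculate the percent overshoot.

From 1 + K_pP(s) = 0: s² + 4.1s + 5.879 = 0 ⇒ ω_n = 2.425, ζ = 0.8455.
%OS = 100·exp(−πζ/√(1−ζ²)) = 100·exp(−π·0.8455/√0.2851) = 0.691%.

0.691%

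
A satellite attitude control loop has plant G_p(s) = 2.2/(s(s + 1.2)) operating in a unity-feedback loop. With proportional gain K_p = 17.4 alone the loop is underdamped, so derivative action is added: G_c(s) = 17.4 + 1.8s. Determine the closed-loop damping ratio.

Forward path: (17.4 + 1.8s)·2.2/(s(s+1.2)). The closed-loop characteristic equation is s² + (1.2 + 2.2·1.8)s + 2.2·17.4 = 0.
That is s² + 5.16s + 38.28 = 0, so ω_n = 6.187 rad/s and ζ = 5.16/(2·6.187) = 0.417.

ζ = 0.417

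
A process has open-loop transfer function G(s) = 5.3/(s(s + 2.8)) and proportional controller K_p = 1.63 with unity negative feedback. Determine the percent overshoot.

18.2%

Closed-loop characteristic equation: s² + 2.8s + 8.639 = 0, so ω_n = 2.939 rad/s and ζ = 2.8/(2·2.939) = 0.4763.
%OS = 100·exp(−πζ/√(1−ζ²)) = 100·exp(−π·0.4763/√0.7731) = 18.2%.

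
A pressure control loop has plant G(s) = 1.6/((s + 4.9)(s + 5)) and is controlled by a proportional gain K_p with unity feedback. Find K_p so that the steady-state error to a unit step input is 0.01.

K_p = 1520

For a type-0 loop with proportional control, e_ss = 1/(1 + K_p·G(0)).
G(0) = 0.06531. Require 1/(1 + K_p·0.06531) = 0.01, so 1 + 0.06531·K_p = 100.
K_p = (100 − 1)/0.06531 = 1520.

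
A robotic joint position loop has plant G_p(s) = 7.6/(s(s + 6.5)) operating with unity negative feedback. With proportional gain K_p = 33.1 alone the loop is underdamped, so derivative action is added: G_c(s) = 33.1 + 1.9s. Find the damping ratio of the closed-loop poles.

Forward path: (33.1 + 1.9s)·7.6/(s(s+6.5)). The closed-loop characteristic equation is s² + (6.5 + 7.6·1.9)s + 7.6·33.1 = 0.
That is s² + 20.94s + 251.6 = 0, so ω_n = 15.86 rad/s and ζ = 20.94/(2·15.86) = 0.6601.

ζ = 0.66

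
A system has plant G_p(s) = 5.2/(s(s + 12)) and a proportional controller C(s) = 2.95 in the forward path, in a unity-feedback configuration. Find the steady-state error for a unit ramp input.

0.782

The loop has one pole at the origin (type 1). Velocity error constant K_v = lim_{s→0} s·C(s)G_p(s) = 2.95·5.2/12 = 1.278.
Steady-state error to a unit ramp: e_ss = 1/K_v = 0.782.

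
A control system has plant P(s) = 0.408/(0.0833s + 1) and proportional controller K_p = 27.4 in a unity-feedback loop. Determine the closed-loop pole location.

s = -146.2

Closed loop: T(s) = K_p·P/(1+K_p·P) = 11.18/(0.0833s + 1 + 11.18), with pole at s = −(1 + 11.18)/0.0833 = −146.2.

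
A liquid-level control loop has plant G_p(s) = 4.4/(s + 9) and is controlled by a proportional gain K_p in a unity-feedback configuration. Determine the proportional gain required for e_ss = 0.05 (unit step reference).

For a type-0 loop with proportional control, e_ss = 1/(1 + K_p·G_p(0)).
G_p(0) = 0.4889. Require 1/(1 + K_p·0.4889) = 0.05, so 1 + 0.4889·K_p = 20.
K_p = (20 − 1)/0.4889 = 38.9.

K_p = 38.9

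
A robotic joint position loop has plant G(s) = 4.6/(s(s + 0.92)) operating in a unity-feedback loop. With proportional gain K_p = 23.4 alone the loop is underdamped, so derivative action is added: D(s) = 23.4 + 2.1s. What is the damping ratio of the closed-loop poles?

Forward path: (23.4 + 2.1s)·4.6/(s(s+0.92)). The closed-loop characteristic equation is s² + (0.92 + 4.6·2.1)s + 4.6·23.4 = 0.
That is s² + 10.58s + 107.6 = 0, so ω_n = 10.37 rad/s and ζ = 10.58/(2·10.37) = 0.5099.

ζ = 0.51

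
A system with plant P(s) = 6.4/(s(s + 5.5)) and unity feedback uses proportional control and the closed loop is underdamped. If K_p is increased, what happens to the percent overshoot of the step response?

increase

Characteristic equation s² + 5.5s + K_p·6.4 = 0: raising K_p raises ω_n while 2ζω_n = 5.5 is fixed, so ζ falls and overshoot grows.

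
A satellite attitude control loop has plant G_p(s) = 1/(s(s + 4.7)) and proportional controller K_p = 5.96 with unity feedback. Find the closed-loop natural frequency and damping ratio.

1 + K_p·G_p(s) = 0 gives s² + 4.7s + 5.96 = 0.
Matching s² + 2ζω_n s + ω_n²: ω_n = √5.96 = 2.441 rad/s and 2ζω_n = 4.7, so ζ = 4.7/(2·2.441) = 0.963.

ω_n = 2.44 rad/s, ζ = 0.963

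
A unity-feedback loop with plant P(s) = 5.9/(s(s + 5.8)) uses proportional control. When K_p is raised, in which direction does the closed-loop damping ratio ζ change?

decrease

ζ = 5.8/(2√(5.9K_p)); increasing K_p raises the denominator, so ζ falls.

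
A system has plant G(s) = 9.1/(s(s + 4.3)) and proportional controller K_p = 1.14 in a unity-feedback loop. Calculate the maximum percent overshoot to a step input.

5.98%

From 1 + K_pG(s) = 0: s² + 4.3s + 10.37 = 0 ⇒ ω_n = 3.221, ζ = 0.6675.
%OS = 100·exp(−πζ/√(1−ζ²)) = 100·exp(−π·0.6675/√0.5544) = 5.98%.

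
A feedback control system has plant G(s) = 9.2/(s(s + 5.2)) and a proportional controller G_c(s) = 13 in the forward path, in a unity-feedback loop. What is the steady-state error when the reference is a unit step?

The open loop G_c(s)G(s) has a pole at the origin (type 1), so the static position error constant is infinite and e_ss = 1/(1+∞) = 0.

0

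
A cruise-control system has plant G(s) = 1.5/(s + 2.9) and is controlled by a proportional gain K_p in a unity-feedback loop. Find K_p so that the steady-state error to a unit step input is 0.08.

K_p = 22.2

Steady-state error for a unit step on this type-0 loop is 1/(1 + K_p·G(0)).
G(0) = 0.5172. Require 1/(1 + K_p·0.5172) = 0.08, so 1 + 0.5172·K_p = 12.5.
K_p = (12.5 − 1)/0.5172 = 22.2.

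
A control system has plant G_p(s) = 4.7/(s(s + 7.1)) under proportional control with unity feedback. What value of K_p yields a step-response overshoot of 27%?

From %OS = 100·exp(−πζ/√(1−ζ²)) = 27%, ζ = −ln(0.27)/√(π²+ln²(0.27)) = 0.3847.
Characteristic equation s² + 7.1s + 4.7K_p = 0 gives ζ = 7.1/(2√(4.7K_p)).
Setting ζ = 0.3847: √(4.7K_p) = 7.1/(2·0.3847) = 9.228, so K_p = 85.16/4.7 = 18.1.

K_p = 18.1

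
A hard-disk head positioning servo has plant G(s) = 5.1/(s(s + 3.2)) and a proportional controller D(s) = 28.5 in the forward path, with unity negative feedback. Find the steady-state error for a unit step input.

0

The open loop D(s)G(s) has a pole at the origin (type 1), so the static position error constant is infinite and e_ss = 1/(1+∞) = 0.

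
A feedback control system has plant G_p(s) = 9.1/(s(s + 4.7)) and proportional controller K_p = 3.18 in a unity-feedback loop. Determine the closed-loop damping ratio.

ζ = 0.437

The closed-loop denominator is s(s+4.7) + 3.18·9.1 = s² + 4.7s + 28.94.
So ω_n² = 28.94 ⇒ ω_n = 5.379 rad/s, and ζ = 4.7/(2ω_n) = 0.437.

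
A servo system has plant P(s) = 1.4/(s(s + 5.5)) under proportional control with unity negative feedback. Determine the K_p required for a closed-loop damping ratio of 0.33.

K_p = 49.6

Closed-loop characteristic equation: s² + 5.5s + K_p·1.4 = 0.
So ω_n = √(1.4K_p) and 2ζω_n = 5.5, giving ζ = 5.5/(2√(1.4K_p)).
Setting ζ = 0.33: √(1.4K_p) = 5.5/(2·0.33) = 8.333, so K_p = 69.44/1.4 = 49.6.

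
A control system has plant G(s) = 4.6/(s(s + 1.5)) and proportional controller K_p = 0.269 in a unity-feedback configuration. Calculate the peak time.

From 1 + K_pG(s) = 0: s² + 1.5s + 1.237 = 0 ⇒ ω_n = 1.112, ζ = 0.6742.
Damped frequency ω_d = ω_n√(1−ζ²) = 0.8215 rad/s, so peak time T_p = π/ω_d = 3.82 s.

T_p = 3.82 s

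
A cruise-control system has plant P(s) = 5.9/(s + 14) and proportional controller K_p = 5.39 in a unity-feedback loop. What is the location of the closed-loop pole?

Closed-loop transfer function: T(s) = K_p·P(s)/(1 + K_p·P(s)) = 31.8/(s + 14 + 31.8) = 31.8/(s + 45.8).
The closed-loop pole is at s = −45.8.

s = -45.8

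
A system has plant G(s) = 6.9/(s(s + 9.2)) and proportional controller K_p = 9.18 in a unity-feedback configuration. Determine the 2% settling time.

The closed-loop denominator s² + 9.2s + 63.34 gives ω_n = √63.34 = 7.959 and ζ = 9.2/(2ω_n) = 0.578.
2% settling time T_s ≈ 4/(ζω_n) = 4/4.6 = 0.87 s.

T_s ≈ 0.87 s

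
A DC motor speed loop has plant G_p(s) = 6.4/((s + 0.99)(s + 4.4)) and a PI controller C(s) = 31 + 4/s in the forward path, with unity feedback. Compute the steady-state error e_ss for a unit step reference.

The open loop C(s)G_p(s) has a pole at the origin (type 1), so the static position error constant is infinite and e_ss = 1/(1+∞) = 0.

0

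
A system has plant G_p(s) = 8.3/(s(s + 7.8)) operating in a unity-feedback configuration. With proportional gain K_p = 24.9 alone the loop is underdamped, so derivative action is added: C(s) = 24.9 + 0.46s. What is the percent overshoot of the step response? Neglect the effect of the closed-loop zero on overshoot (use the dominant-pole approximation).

Forward path: (24.9 + 0.46s)·8.3/(s(s+7.8)). The closed-loop characteristic equation is s² + (7.8 + 8.3·0.46)s + 8.3·24.9 = 0.
That is s² + 11.62s + 206.7 = 0, so ω_n = 14.38 rad/s and ζ = 11.62/(2·14.38) = 0.4041.
%OS = 100·exp(−πζ/√(1−ζ²)) = 25%.

25%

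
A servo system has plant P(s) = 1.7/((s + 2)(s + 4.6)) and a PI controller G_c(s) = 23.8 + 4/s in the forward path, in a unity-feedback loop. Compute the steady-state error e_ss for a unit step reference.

0

The open loop G_c(s)P(s) has a pole at the origin (type 1), so the static position error constant is infinite and e_ss = 1/(1+∞) = 0.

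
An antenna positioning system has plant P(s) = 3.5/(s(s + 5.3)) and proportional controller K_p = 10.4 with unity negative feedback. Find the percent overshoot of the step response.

21.5%

The closed-loop denominator s² + 5.3s + 36.4 gives ω_n = √36.4 = 6.033 and ζ = 5.3/(2ω_n) = 0.4392.
%OS = 100·exp(−πζ/√(1−ζ²)) = 100·exp(−π·0.4392/√0.8071) = 21.5%.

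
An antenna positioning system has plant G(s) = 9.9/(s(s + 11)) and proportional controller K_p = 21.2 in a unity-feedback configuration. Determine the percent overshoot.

From 1 + K_pG(s) = 0: s² + 11s + 209.9 = 0 ⇒ ω_n = 14.49, ζ = 0.3796.
%OS = 100·exp(−πζ/√(1−ζ²)) = 100·exp(−π·0.3796/√0.8559) = 27.5%.

27.5%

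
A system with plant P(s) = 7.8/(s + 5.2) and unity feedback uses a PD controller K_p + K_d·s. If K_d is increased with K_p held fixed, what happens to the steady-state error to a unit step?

K_d affects only the transient (the s-coefficient); the DC loop gain, and hence e_ss, depends only on K_p.

unchanged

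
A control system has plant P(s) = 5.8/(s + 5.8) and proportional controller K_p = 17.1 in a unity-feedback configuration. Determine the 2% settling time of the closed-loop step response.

Closed-loop transfer function: T(s) = K_p·P(s)/(1 + K_p·P(s)) = 99.18/(s + 5.8 + 99.18) = 99.18/(s + 105).
Time constant τ = 1/105 = 0.009526 s, so the 2% settling time is about 4τ = 0.0381 s.

T_s ≈ 0.0381 s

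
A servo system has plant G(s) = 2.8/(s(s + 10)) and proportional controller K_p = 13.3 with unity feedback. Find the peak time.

T_p = 0.898 s

From 1 + K_pG(s) = 0: s² + 10s + 37.24 = 0 ⇒ ω_n = 6.102, ζ = 0.8193.
Damped frequency ω_d = ω_n√(1−ζ²) = 3.499 rad/s, so peak time T_p = π/ω_d = 0.898 s.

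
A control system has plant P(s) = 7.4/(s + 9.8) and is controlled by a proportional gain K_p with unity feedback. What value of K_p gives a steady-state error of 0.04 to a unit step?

K_p = 31.8

For a type-0 loop with proportional control, e_ss = 1/(1 + K_p·P(0)).
P(0) = 0.7551. Require 1/(1 + K_p·0.7551) = 0.04, so 1 + 0.7551·K_p = 25.
K_p = (25 − 1)/0.7551 = 31.8.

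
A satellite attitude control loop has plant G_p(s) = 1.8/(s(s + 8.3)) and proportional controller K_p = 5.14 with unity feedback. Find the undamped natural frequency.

The closed-loop denominator is s(s+8.3) + 5.14·1.8 = s² + 8.3s + 9.252.
Matching s² + 2ζω_n s + ω_n²: ω_n = √9.252 = 3.042 rad/s and 2ζω_n = 8.3, so ζ = 8.3/(2·3.042) = 1.36.

ω_n = 3.04 rad/s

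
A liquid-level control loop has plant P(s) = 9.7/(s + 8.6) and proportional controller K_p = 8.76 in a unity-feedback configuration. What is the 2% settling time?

T_s ≈ 0.0427 s

Closed-loop transfer function: T(s) = K_p·P(s)/(1 + K_p·P(s)) = 84.97/(s + 8.6 + 84.97) = 84.97/(s + 93.57).
Time constant τ = 1/93.57 = 0.01069 s, so the 2% settling time is about 4τ = 0.0427 s.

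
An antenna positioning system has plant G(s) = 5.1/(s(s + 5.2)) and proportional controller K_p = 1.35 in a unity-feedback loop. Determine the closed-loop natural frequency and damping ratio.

With unity feedback the closed-loop characteristic equation is s² + 5.2s + 1.35·5.1 = s² + 5.2s + 6.885 = 0.
Matching s² + 2ζω_n s + ω_n²: ω_n = √6.885 = 2.624 rad/s and 2ζω_n = 5.2, so ζ = 5.2/(2·2.624) = 0.991.

ω_n = 2.62 rad/s, ζ = 0.991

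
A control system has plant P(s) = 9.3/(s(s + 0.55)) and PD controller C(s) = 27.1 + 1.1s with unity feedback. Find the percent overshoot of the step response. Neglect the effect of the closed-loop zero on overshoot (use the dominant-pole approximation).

Forward path: (27.1 + 1.1s)·9.3/(s(s+0.55)). The closed-loop characteristic equation is s² + (0.55 + 9.3·1.1)s + 9.3·27.1 = 0.
That is s² + 10.78s + 252 = 0, so ω_n = 15.88 rad/s and ζ = 10.78/(2·15.88) = 0.3395.
%OS = 100·exp(−πζ/√(1−ζ²)) = 32.2%.

32.2%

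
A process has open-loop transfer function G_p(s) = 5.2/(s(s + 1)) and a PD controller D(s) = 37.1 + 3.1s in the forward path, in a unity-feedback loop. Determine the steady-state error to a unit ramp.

The loop has one pole at the origin (type 1). Velocity error constant K_v = lim_{s→0} s·D(s)G_p(s) = 37.1·5.2/1 = 192.9.
Steady-state error to a unit ramp: e_ss = 1/K_v = 0.00518.

0.00518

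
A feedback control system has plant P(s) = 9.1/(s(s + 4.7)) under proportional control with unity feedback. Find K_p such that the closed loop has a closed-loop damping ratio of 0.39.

Closed-loop characteristic equation: s² + 4.7s + K_p·9.1 = 0.
So ω_n = √(9.1K_p) and 2ζω_n = 4.7, giving ζ = 4.7/(2√(9.1K_p)).
Setting ζ = 0.39: √(9.1K_p) = 4.7/(2·0.39) = 6.026, so K_p = 36.31/9.1 = 3.99.

K_p = 3.99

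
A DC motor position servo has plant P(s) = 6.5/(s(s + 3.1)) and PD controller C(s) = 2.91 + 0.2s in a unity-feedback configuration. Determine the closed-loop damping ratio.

Forward path: (2.91 + 0.2s)·6.5/(s(s+3.1)). The closed-loop characteristic equation is s² + (3.1 + 6.5·0.2)s + 6.5·2.91 = 0.
That is s² + 4.4s + 18.91 = 0, so ω_n = 4.349 rad/s and ζ = 4.4/(2·4.349) = 0.5058.

ζ = 0.506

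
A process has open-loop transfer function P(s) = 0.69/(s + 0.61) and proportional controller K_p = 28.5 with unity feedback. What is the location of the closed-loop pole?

s = -20.27

Closed-loop transfer function: T(s) = K_p·P(s)/(1 + K_p·P(s)) = 19.66/(s + 0.61 + 19.66) = 19.66/(s + 20.27).
The closed-loop pole is at s = −20.27.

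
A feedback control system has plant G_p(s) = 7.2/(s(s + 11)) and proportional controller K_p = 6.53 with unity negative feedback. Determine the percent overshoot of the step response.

Closed-loop characteristic equation: s² + 11s + 47.02 = 0, so ω_n = 6.857 rad/s and ζ = 11/(2·6.857) = 0.8021.
%OS = 100·exp(−πζ/√(1−ζ²)) = 100·exp(−π·0.8021/√0.3566) = 1.47%.

1.47%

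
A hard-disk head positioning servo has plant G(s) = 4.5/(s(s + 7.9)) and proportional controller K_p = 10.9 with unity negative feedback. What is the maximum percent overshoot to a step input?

11.7%

The closed-loop denominator s² + 7.9s + 49.05 gives ω_n = √49.05 = 7.004 and ζ = 7.9/(2ω_n) = 0.564.
%OS = 100·exp(−πζ/√(1−ζ²)) = 100·exp(−π·0.564/√0.6819) = 11.7%.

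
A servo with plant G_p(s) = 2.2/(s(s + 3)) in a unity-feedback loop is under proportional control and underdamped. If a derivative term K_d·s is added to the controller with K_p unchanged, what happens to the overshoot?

The derivative term adds K·K_d to the s-coefficient of the characteristic equation, raising 2ζω_n while ω_n is unchanged; ζ increases, so overshoot decreases.

decrease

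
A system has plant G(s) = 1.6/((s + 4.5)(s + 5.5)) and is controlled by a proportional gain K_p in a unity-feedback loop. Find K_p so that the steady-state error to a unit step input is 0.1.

K_p = 139

For a type-0 loop with proportional control, e_ss = 1/(1 + K_p·G(0)).
G(0) = 0.06465. Require 1/(1 + K_p·0.06465) = 0.1, so 1 + 0.06465·K_p = 10.
K_p = (10 − 1)/0.06465 = 139.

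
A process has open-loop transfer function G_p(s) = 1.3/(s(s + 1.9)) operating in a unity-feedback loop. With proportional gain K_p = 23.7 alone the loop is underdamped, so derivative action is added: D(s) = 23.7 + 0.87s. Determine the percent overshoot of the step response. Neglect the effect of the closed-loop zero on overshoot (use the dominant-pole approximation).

Forward path: (23.7 + 0.87s)·1.3/(s(s+1.9)). The closed-loop characteristic equation is s² + (1.9 + 1.3·0.87)s + 1.3·23.7 = 0.
That is s² + 3.031s + 30.81 = 0, so ω_n = 5.551 rad/s and ζ = 3.031/(2·5.551) = 0.273.
%OS = 100·exp(−πζ/√(1−ζ²)) = 41%.

41%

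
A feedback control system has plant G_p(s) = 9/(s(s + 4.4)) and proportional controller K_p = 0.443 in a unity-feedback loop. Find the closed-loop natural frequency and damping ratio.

ω_n = 2 rad/s, ζ = 1.1

With unity feedback the closed-loop characteristic equation is s² + 4.4s + 0.443·9 = s² + 4.4s + 3.987 = 0.
So ω_n² = 3.987 ⇒ ω_n = 1.997 rad/s, and ζ = 4.4/(2ω_n) = 1.1.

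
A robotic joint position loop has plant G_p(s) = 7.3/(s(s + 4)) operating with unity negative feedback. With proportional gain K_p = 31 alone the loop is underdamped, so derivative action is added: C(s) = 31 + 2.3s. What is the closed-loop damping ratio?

Forward path: (31 + 2.3s)·7.3/(s(s+4)). The closed-loop characteristic equation is s² + (4 + 7.3·2.3)s + 7.3·31 = 0.
That is s² + 20.79s + 226.3 = 0, so ω_n = 15.04 rad/s and ζ = 20.79/(2·15.04) = 0.691.

ζ = 0.691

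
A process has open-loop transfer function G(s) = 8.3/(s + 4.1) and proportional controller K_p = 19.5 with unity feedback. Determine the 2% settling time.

T_s ≈ 0.0241 s

Closed-loop transfer function: T(s) = K_p·G(s)/(1 + K_p·G(s)) = 161.9/(s + 4.1 + 161.9) = 161.9/(s + 166).
Time constant τ = 1/166 = 0.006026 s, so the 2% settling time is about 4τ = 0.0241 s.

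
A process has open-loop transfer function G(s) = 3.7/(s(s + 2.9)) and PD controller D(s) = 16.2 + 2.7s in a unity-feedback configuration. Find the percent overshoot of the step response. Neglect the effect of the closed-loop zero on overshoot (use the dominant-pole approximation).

0.892%

Forward path: (16.2 + 2.7s)·3.7/(s(s+2.9)). The closed-loop characteristic equation is s² + (2.9 + 3.7·2.7)s + 3.7·16.2 = 0.
That is s² + 12.89s + 59.94 = 0, so ω_n = 7.742 rad/s and ζ = 12.89/(2·7.742) = 0.8325.
%OS = 100·exp(−πζ/√(1−ζ²)) = 0.892%.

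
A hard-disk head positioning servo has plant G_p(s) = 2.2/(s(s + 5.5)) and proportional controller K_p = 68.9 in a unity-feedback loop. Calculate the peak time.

From 1 + K_pG_p(s) = 0: s² + 5.5s + 151.6 = 0 ⇒ ω_n = 12.31, ζ = 0.2234.
Damped frequency ω_d = ω_n√(1−ζ²) = 12 rad/s, so peak time T_p = π/ω_d = 0.262 s.

T_p = 0.262 s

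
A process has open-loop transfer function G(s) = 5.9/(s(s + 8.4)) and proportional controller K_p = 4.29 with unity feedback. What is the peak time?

Closed-loop characteristic equation: s² + 8.4s + 25.31 = 0, so ω_n = 5.031 rad/s and ζ = 8.4/(2·5.031) = 0.8348.
Damped frequency ω_d = ω_n√(1−ζ²) = 2.77 rad/s, so peak time T_p = π/ω_d = 1.13 s.

T_p = 1.13 s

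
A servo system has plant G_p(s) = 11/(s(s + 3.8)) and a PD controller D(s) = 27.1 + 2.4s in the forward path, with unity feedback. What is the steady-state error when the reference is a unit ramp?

The loop has one pole at the origin (type 1). Velocity error constant K_v = lim_{s→0} s·D(s)G_p(s) = 27.1·11/3.8 = 78.45.
Steady-state error to a unit ramp: e_ss = 1/K_v = 0.0127.

0.0127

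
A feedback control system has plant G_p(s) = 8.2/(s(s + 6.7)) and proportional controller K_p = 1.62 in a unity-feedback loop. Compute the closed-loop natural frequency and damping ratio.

ω_n = 3.64 rad/s, ζ = 0.919

1 + K_p·G_p(s) = 0 gives s² + 6.7s + 13.28 = 0.
So ω_n² = 13.28 ⇒ ω_n = 3.645 rad/s, and ζ = 6.7/(2ω_n) = 0.919.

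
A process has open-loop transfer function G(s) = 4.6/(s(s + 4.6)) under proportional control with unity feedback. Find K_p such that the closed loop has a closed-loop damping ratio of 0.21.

K_p = 26.1

Closed-loop characteristic equation: s² + 4.6s + K_p·4.6 = 0.
So ω_n = √(4.6K_p) and 2ζω_n = 4.6, giving ζ = 4.6/(2√(4.6K_p)).
Setting ζ = 0.21: √(4.6K_p) = 4.6/(2·0.21) = 10.95, so K_p = 120/4.6 = 26.1.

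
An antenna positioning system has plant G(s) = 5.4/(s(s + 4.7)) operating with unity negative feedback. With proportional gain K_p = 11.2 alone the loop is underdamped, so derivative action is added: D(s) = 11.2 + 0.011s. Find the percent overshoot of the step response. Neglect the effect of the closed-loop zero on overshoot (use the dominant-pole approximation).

Forward path: (11.2 + 0.011s)·5.4/(s(s+4.7)). The closed-loop characteristic equation is s² + (4.7 + 5.4·0.011)s + 5.4·11.2 = 0.
That is s² + 4.759s + 60.48 = 0, so ω_n = 7.777 rad/s and ζ = 4.759/(2·7.777) = 0.306.
%OS = 100·exp(−πζ/√(1−ζ²)) = 36.4%.

36.4%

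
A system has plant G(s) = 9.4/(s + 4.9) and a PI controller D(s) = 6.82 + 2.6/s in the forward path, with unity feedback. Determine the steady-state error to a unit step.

The open loop D(s)G(s) has a pole at the origin (type 1), so the static position error constant is infinite and e_ss = 1/(1+∞) = 0.

0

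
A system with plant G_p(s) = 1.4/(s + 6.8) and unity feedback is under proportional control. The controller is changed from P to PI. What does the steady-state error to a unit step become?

Adding integral action puts a pole at s = 0 in the forward path, raising the system type to 1; a type-1 loop has zero steady-state error to a step.

0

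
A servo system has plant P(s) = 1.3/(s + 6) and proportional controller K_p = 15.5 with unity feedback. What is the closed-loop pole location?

Closed-loop transfer function: T(s) = K_p·P(s)/(1 + K_p·P(s)) = 20.15/(s + 6 + 20.15) = 20.15/(s + 26.15).
The closed-loop pole is at s = −26.15.

s = -26.15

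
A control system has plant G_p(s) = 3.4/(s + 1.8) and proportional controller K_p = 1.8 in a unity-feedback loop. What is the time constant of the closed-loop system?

τ = 0.126 s

Closed-loop transfer function: T(s) = K_p·G_p(s)/(1 + K_p·G_p(s)) = 6.12/(s + 1.8 + 6.12) = 6.12/(s + 7.92).
Time constant τ = 1/7.92 = 0.126 s.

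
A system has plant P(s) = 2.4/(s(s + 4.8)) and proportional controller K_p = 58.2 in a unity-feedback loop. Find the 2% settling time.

Closed-loop characteristic equation: s² + 4.8s + 139.7 = 0, so ω_n = 11.82 rad/s and ζ = 4.8/(2·11.82) = 0.2031.
2% settling time T_s ≈ 4/(ζω_n) = 4/2.4 = 1.67 s.

T_s ≈ 1.67 s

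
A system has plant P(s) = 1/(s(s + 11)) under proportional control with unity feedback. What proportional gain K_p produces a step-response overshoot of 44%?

From %OS = 100·exp(−πζ/√(1−ζ²)) = 44%, ζ = −ln(0.44)/√(π²+ln²(0.44)) = 0.2528.
Characteristic equation s² + 11s + 1K_p = 0 gives ζ = 11/(2√(1K_p)).
Setting ζ = 0.2528: √(1K_p) = 11/(2·0.2528) = 21.75, so K_p = 473.2/1 = 473.

K_p = 473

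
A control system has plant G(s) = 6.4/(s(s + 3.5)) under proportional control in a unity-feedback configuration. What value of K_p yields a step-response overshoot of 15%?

From %OS = 100·exp(−πζ/√(1−ζ²)) = 15%, ζ = −ln(0.15)/√(π²+ln²(0.15)) = 0.5169.
Characteristic equation s² + 3.5s + 6.4K_p = 0 gives ζ = 3.5/(2√(6.4K_p)).
Setting ζ = 0.5169: √(6.4K_p) = 3.5/(2·0.5169) = 3.385, so K_p = 11.46/6.4 = 1.79.

K_p = 1.79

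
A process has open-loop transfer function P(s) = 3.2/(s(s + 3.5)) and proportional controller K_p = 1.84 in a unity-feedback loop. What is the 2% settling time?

T_s ≈ 2.29 s

Closed-loop characteristic equation: s² + 3.5s + 5.888 = 0, so ω_n = 2.427 rad/s and ζ = 3.5/(2·2.427) = 0.7212.
2% settling time T_s ≈ 4/(ζω_n) = 4/1.75 = 2.29 s.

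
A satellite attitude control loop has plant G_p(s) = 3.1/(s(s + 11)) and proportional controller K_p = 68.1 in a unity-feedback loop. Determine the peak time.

T_p = 0.234 s

From 1 + K_pG_p(s) = 0: s² + 11s + 211.1 = 0 ⇒ ω_n = 14.53, ζ = 0.3785.
Damped frequency ω_d = ω_n√(1−ζ²) = 13.45 rad/s, so peak time T_p = π/ω_d = 0.234 s.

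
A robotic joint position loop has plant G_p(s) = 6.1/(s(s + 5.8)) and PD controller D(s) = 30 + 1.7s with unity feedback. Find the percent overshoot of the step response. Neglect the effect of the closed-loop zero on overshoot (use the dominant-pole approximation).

Forward path: (30 + 1.7s)·6.1/(s(s+5.8)). The closed-loop characteristic equation is s² + (5.8 + 6.1·1.7)s + 6.1·30 = 0.
That is s² + 16.17s + 183 = 0, so ω_n = 13.53 rad/s and ζ = 16.17/(2·13.53) = 0.5977.
%OS = 100·exp(−πζ/√(1−ζ²)) = 9.61%.

9.61%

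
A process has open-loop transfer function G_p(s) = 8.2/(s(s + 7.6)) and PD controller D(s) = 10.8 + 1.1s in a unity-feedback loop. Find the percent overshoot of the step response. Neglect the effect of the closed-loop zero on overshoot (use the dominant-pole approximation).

0.271%

Forward path: (10.8 + 1.1s)·8.2/(s(s+7.6)). The closed-loop characteristic equation is s² + (7.6 + 8.2·1.1)s + 8.2·10.8 = 0.
That is s² + 16.62s + 88.56 = 0, so ω_n = 9.411 rad/s and ζ = 16.62/(2·9.411) = 0.883.
%OS = 100·exp(−πζ/√(1−ζ²)) = 0.271%.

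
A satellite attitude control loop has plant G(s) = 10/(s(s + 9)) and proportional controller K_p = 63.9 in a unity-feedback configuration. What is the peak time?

The closed-loop denominator s² + 9s + 639 gives ω_n = √639 = 25.28 and ζ = 9/(2ω_n) = 0.178.
Damped frequency ω_d = ω_n√(1−ζ²) = 24.87 rad/s, so peak time T_p = π/ω_d = 0.126 s.

T_p = 0.126 s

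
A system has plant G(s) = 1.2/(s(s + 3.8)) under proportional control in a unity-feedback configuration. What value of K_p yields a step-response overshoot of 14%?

K_p = 10.7

From %OS = 100·exp(−πζ/√(1−ζ²)) = 14%, ζ = −ln(0.14)/√(π²+ln²(0.14)) = 0.5305.
Characteristic equation s² + 3.8s + 1.2K_p = 0 gives ζ = 3.8/(2√(1.2K_p)).
Setting ζ = 0.5305: √(1.2K_p) = 3.8/(2·0.5305) = 3.581, so K_p = 12.83/1.2 = 10.7.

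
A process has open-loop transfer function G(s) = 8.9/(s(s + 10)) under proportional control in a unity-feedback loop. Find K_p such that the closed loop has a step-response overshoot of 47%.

K_p = 51.4

From %OS = 100·exp(−πζ/√(1−ζ²)) = 47%, ζ = −ln(0.47)/√(π²+ln²(0.47)) = 0.2337.
Characteristic equation s² + 10s + 8.9K_p = 0 gives ζ = 10/(2√(8.9K_p)).
Setting ζ = 0.2337: √(8.9K_p) = 10/(2·0.2337) = 21.4, so K_p = 457.8/8.9 = 51.4.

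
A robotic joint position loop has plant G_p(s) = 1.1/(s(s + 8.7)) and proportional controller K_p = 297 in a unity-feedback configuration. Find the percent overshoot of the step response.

45.9%

The closed-loop denominator s² + 8.7s + 326.7 gives ω_n = √326.7 = 18.07 and ζ = 8.7/(2ω_n) = 0.2407.
%OS = 100·exp(−πζ/√(1−ζ²)) = 100·exp(−π·0.2407/√0.9421) = 45.9%.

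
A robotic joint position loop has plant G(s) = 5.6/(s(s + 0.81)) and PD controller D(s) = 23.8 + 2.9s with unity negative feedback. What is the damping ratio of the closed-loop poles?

ζ = 0.738

Forward path: (23.8 + 2.9s)·5.6/(s(s+0.81)). The closed-loop characteristic equation is s² + (0.81 + 5.6·2.9)s + 5.6·23.8 = 0.
That is s² + 17.05s + 133.3 = 0, so ω_n = 11.54 rad/s and ζ = 17.05/(2·11.54) = 0.7384.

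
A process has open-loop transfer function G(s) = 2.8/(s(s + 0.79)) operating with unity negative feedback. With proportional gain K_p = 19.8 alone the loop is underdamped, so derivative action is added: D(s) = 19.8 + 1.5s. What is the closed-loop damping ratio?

Forward path: (19.8 + 1.5s)·2.8/(s(s+0.79)). The closed-loop characteristic equation is s² + (0.79 + 2.8·1.5)s + 2.8·19.8 = 0.
That is s² + 4.99s + 55.44 = 0, so ω_n = 7.446 rad/s and ζ = 4.99/(2·7.446) = 0.3351.

ζ = 0.335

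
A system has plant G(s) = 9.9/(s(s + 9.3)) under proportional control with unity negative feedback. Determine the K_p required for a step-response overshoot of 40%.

K_p = 27.9

From %OS = 100·exp(−πζ/√(1−ζ²)) = 40%, ζ = −ln(0.4)/√(π²+ln²(0.4)) = 0.28.
Characteristic equation s² + 9.3s + 9.9K_p = 0 gives ζ = 9.3/(2√(9.9K_p)).
Setting ζ = 0.28: √(9.9K_p) = 9.3/(2·0.28) = 16.61, so K_p = 275.8/9.9 = 27.9.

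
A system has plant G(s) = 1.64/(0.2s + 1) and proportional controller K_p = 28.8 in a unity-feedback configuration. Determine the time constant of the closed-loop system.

Closed loop: T(s) = K_p·G/(1+K_p·G) = 47.23/(0.2s + 1 + 47.23), with pole at s = −(1 + 47.23)/0.2 = −241.2.
Closed-loop time constant τ = 1/241.2 = 0.00415 s.

τ = 0.00415 s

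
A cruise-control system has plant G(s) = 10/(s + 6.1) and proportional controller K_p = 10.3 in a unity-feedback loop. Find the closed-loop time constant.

Closed-loop transfer function: T(s) = K_p·G(s)/(1 + K_p·G(s)) = 103/(s + 6.1 + 103) = 103/(s + 109.1).
Time constant τ = 1/109.1 = 0.00917 s.

τ = 0.00917 s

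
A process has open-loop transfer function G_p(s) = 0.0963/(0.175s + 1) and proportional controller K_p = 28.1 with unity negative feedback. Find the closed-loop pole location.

s = -21.18

Closed loop: T(s) = K_p·G_p/(1+K_p·G_p) = 2.706/(0.175s + 1 + 2.706), with pole at s = −(1 + 2.706)/0.175 = −21.18.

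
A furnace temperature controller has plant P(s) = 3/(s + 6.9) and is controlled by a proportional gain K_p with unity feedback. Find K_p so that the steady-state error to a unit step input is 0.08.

K_p = 26.4

The loop is type 0, so e_ss(step) = 1/(1 + K_pos) with K_pos = K_p·P(0).
P(0) = 0.4348. Require 1/(1 + K_p·0.4348) = 0.08, so 1 + 0.4348·K_p = 12.5.
K_p = (12.5 − 1)/0.4348 = 26.4.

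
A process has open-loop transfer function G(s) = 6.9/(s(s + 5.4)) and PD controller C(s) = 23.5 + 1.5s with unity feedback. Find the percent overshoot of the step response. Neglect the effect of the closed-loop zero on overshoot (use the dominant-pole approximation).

8.44%

Forward path: (23.5 + 1.5s)·6.9/(s(s+5.4)). The closed-loop characteristic equation is s² + (5.4 + 6.9·1.5)s + 6.9·23.5 = 0.
That is s² + 15.75s + 162.2 = 0, so ω_n = 12.73 rad/s and ζ = 15.75/(2·12.73) = 0.6184.
%OS = 100·exp(−πζ/√(1−ζ²)) = 8.44%.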